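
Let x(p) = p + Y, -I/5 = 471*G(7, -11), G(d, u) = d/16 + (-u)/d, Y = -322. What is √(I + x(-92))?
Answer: 3*I*√448189/28 ≈ 71.729*I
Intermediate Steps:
G(d, u) = d/16 - u/d (G(d, u) = d*(1/16) - u/d = d/16 - u/d)
I = -529875/112 (I = -2355*((1/16)*7 - 1*(-11)/7) = -2355*(7/16 - 1*(-11)*⅐) = -2355*(7/16 + 11/7) = -2355*225/112 = -5*105975/112 = -529875/112 ≈ -4731.0)
x(p) = -322 + p (x(p) = p - 322 = -322 + p)
√(I + x(-92)) = √(-529875/112 + (-322 - 92)) = √(-529875/112 - 414) = √(-576243/112) = 3*I*√448189/28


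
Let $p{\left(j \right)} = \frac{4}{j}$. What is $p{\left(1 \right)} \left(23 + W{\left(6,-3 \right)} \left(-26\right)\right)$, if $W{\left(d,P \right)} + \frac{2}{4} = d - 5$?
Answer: $40$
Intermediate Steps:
$W{\left(d,P \right)} = - \frac{11}{2} + d$ ($W{\left(d,P \right)} = - \frac{1}{2} + \left(d - 5\right) = - \frac{1}{2} + \left(-5 + d\right) = - \frac{11}{2} + d$)
$p{\left(1 \right)} \left(23 + W{\left(6,-3 \right)} \left(-26\right)\right) = \frac{4}{1} \left(23 + \left(- \frac{11}{2} + 6\right) \left(-26\right)\right) = 4 \cdot 1 \left(23 + \frac{1}{2} \left(-26\right)\right) = 4 \left(23 - 13\right) = 4 \cdot 10 = 40$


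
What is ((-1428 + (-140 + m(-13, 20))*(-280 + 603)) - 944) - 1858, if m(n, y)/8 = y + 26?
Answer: 69414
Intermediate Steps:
m(n, y) = 208 + 8*y (m(n, y) = 8*(y + 26) = 8*(26 + y) = 208 + 8*y)
((-1428 + (-140 + m(-13, 20))*(-280 + 603)) - 944) - 1858 = ((-1428 + (-140 + (208 + 8*20))*(-280 + 603)) - 944) - 1858 = ((-1428 + (-140 + (208 + 160))*323) - 944) - 1858 = ((-1428 + (-140 + 368)*323) - 944) - 1858 = ((-1428 + 228*323) - 944) - 1858 = ((-1428 + 73644) - 944) - 1858 = (72216 - 944) - 1858 = 71272 - 1858 = 69414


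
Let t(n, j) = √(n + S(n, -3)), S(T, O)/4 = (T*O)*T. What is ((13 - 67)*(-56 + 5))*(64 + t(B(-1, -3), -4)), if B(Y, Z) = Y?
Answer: 176256 + 2754*I*√13 ≈ 1.7626e+5 + 9929.7*I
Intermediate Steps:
S(T, O) = 4*O*T² (S(T, O) = 4*((T*O)*T) = 4*((O*T)*T) = 4*(O*T²) = 4*O*T²)
t(n, j) = √(n - 12*n²) (t(n, j) = √(n + 4*(-3)*n²) = √(n - 12*n²))
((13 - 67)*(-56 + 5))*(64 + t(B(-1, -3), -4)) = ((13 - 67)*(-56 + 5))*(64 + √(-(1 - 12*(-1)))) = (-54*(-51))*(64 + √(-(1 + 12))) = 2754*(64 + √(-1*13)) = 2754*(64 + √(-13)) = 2754*(64 + I*√13) = 176256 + 2754*I*√13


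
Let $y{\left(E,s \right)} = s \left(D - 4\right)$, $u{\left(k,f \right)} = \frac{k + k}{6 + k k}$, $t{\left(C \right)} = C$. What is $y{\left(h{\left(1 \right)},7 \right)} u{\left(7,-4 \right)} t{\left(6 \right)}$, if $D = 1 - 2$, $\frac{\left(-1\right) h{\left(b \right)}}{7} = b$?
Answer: $- \frac{588}{11} \approx -53.455$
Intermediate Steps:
$h{\left(b \right)} = - 7 b$
$D = -1$
$u{\left(k,f \right)} = \frac{2 k}{6 + k^{2}}$
$y{\left(E,s \right)} = - 5 s$ ($y{\left(E,s \right)} = s \left(-1 - 4\right) = s \left(-5\right) = - 5 s$)
$y{\left(h{\left(1 \right)},7 \right)} u{\left(7,-4 \right)} t{\left(6 \right)} = \left(-5\right) 7 \cdot 2 \cdot 7 \frac{1}{6 + 7^{2}} \cdot 6 = - 35 \cdot 2 \cdot 7 \frac{1}{6 + 49} \cdot 6 = - 35 \cdot 2 \cdot 7 \cdot \frac{1}{55} \cdot 6 = \left(-35\right) \frac{14}{55} \cdot 6 = \left(- \frac{98}{11}\right) 6 = - \frac{588}{11}$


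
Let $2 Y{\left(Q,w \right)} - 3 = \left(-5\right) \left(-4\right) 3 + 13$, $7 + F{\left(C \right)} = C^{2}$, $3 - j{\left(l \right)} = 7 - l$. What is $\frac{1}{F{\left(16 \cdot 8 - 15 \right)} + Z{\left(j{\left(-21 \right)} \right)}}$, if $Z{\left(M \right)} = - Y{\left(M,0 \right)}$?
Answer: $\frac{1}{12724} \approx 7.8592 \cdot 10^{-5}$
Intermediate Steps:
$j{\left(l \right)} = -4 + l$ ($j{\left(l \right)} = 3 - \left(7 - l\right) = 3 + \left(-7 + l\right) = -4 + l$)
$F{\left(C \right)} = -7 + C^{2}$
$Y{\left(Q,w \right)} = 38$ ($Y{\left(Q,w \right)} = \frac{3}{2} + \frac{\left(-5\right) \left(-4\right) 3 + 13}{2} = \frac{3}{2} + \frac{20 \cdot 3 + 13}{2} = \frac{3}{2} + \frac{60 + 13}{2} = \frac{3}{2} + \frac{1}{2} \cdot 73 = \frac{3}{2} + \frac{73}{2} = 38$)
$Z{\left(M \right)} = -38$ ($Z{\left(M \right)} = \left(-1\right) 38 = -38$)
$\frac{1}{F{\left(16 \cdot 8 - 15 \right)} + Z{\left(j{\left(-21 \right)} \right)}} = \frac{1}{\left(-7 + \left(16 \cdot 8 - 15\right)^{2}\right) - 38} = \frac{1}{\left(-7 + \left(128 - 15\right)^{2}\right) - 38} = \frac{1}{\left(-7 + 113^{2}\right) - 38} = \frac{1}{\left(-7 + 12769\right) - 38} = \frac{1}{12762 - 38} = \frac{1}{12724}$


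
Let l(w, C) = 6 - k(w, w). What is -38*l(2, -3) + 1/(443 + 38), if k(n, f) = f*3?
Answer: 1/481 ≈ 0.0020790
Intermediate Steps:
k(n, f) = 3*f
l(w, C) = 6 - 3*w
-38*l(2, -3) + 1/(443 + 38) = -38*(6 - 3*2) + 1/(443 + 38) = -38*(6 - 6) + 1/481 = -38*0 + 1/481 = 0 + 1/481 = 1/481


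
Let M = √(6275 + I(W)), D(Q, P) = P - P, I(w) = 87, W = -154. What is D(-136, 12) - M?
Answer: -√6362 ≈ -79.762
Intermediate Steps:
D(Q, P) = 0
M = √6362 (M = √(6275 + 87) = √6362 ≈ 79.762)
D(-136, 12) - M = 0 - √6362 = -√6362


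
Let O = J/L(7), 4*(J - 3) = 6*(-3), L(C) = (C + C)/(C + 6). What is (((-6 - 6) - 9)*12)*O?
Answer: 351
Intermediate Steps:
L(C) = 2*C/(6 + C) (L(C) = (2*C)/(6 + C) = 2*C/(6 + C))
J = -3/2 (J = 3 + (6*(-3))/4 = 3 + (1/4)*(-18) = 3 - 9/2 = -3/2 ≈ -1.5000)
O = -39/28 (O = -3/(2*(2*7/(6 + 7))) = -3/(2*(2*7/13)) = -3/(2*(2*7*(1/13))) = -3/(2*14/13) = -3/2*13/14 = -39/28 ≈ -1.3929)
(((-6 - 6) - 9)*12)*O = (((-6 - 6) - 9)*12)*(-39/28) = ((-12 - 9)*12)*(-39/28) = -21*12*(-39/28) = -252*(-39/28) = 351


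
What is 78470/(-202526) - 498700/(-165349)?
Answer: 44012390085/16743735787 ≈ 2.6286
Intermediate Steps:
78470/(-202526) - 498700/(-165349) = 78470*(-1/202526) - 498700*(-1/165349) = -39235/101263 + 498700/165349 = 44012390085/16743735787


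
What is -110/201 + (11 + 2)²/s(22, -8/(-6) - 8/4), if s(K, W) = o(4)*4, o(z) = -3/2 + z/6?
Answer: -103007/2010 ≈ -51.247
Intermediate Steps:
o(z) = -3/2 + z/6 (o(z) = -3*½ + z*(⅙) = -3/2 + z/6)
s(K, W) = -10/3 (s(K, W) = (-3/2 + (⅙)*4)*4 = (-3/2 + ⅔)*4 = -⅚*4 = -10/3)
-110/201 + (11 + 2)²/s(22, -8/(-6) - 8/4) = -110/201 + (11 + 2)²/(-10/3) = -110*1/201 + 13²*(-3/10) = -110/201 + 169*(-3/10) = -110/201 - 507/10 = -103007/2010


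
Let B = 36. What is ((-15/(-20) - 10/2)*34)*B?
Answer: -5202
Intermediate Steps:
((-15/(-20) - 10/2)*34)*B = ((-15/(-20) - 10/2)*34)*36 = ((-15*(-1/20) - 10*½)*34)*36 = ((¾ - 5)*34)*36 = -17/4*34*36 = -289/2*36 = -5202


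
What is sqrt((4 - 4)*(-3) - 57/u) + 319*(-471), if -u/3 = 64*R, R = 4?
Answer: -150249 + sqrt(19)/16 ≈ -1.5025e+5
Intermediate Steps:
u = -768 (u = -192*4 = -3*256 = -768)
sqrt((4 - 4)*(-3) - 57/u) + 319*(-471) = sqrt((4 - 4)*(-3) - 57/(-768)) + 319*(-471) = sqrt(0*(-3) - 57*(-1/768)) - 150249 = sqrt(0 + 19/256) - 150249 = sqrt(19/256) - 150249 = sqrt(19)/16 - 150249 = -150249 + sqrt(19)/16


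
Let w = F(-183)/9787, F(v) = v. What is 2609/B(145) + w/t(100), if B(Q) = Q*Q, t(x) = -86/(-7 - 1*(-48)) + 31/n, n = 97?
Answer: 65284906956/485003837975 ≈ 0.13461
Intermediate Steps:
w = -183/9787 ≈ -0.018698
t(x) = -7071/3977 (t(x) = -86/(-7 - 1*(-48)) + 31/97 = -86/(-7 + 48) + 31*(1/97) = -86/41 + 31/97 = -7071/3977)
B(Q) = Q²
2609/B(145) + w/t(100) = 2609/(145²) - 183/(9787*(-7071/3977)) = 2609/21025 - 183/9787*(-3977/7071) = 2609*(1/21025) + 242597/23067959 = 2609/21025 + 242597/23067959 = 65284906956/485003837975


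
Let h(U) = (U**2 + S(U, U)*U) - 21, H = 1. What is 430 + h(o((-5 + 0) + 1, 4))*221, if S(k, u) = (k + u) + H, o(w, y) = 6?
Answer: 20983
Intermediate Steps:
S(k, u) = 1 + k + u (S(k, u) = (k + u) + 1 = 1 + k + u)
h(U) = -21 + U**2 + U*(1 + 2*U) (h(U) = (U**2 + (1 + U + U)*U) - 21 = (U**2 + (1 + 2*U)*U) - 21 = (U**2 + U*(1 + 2*U)) - 21 = -21 + U**2 + U*(1 + 2*U))
430 + h(o((-5 + 0) + 1, 4))*221 = 430 + (-21 + 6 + 3*6**2)*221 = 430 + (-21 + 6 + 3*36)*221 = 430 + (-21 + 6 + 108)*221 = 430 + 93*221 = 430 + 20553 = 20983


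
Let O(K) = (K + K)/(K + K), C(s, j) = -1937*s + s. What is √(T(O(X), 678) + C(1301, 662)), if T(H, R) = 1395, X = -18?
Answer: I*√2517341 ≈ 1586.6*I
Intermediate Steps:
C(s, j) = -1936*s
O(K) = 1 (O(K) = (2*K)/((2*K)) = (2*K)*(1/(2*K)) = 1)
√(T(O(X), 678) + C(1301, 662)) = √(1395 - 1936*1301) = √(1395 - 2518736) = √(-2517341) = I*√2517341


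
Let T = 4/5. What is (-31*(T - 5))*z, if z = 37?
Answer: 24087/5 ≈ 4817.4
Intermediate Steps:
T = ⅘ (T = 4*(⅕) = ⅘ ≈ 0.80000)
(-31*(T - 5))*z = -31*(⅘ - 5)*37 = -31*(-21/5)*37 = (651/5)*37 = 24087/5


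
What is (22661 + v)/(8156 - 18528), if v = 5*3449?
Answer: -19953/5186 ≈ -3.8475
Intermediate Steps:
v = 17245
(22661 + v)/(8156 - 18528) = (22661 + 17245)/(8156 - 18528) = 39906/(-10372) = 39906*(-1/10372) = -19953/5186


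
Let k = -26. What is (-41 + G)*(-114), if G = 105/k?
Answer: 66747/13 ≈ 5134.4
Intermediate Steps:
G = -105/26 (G = 105/(-26) = 105*(-1/26) = -105/26 ≈ -4.0385)
(-41 + G)*(-114) = (-41 - 105/26)*(-114) = -1171/26*(-114) = 66747/13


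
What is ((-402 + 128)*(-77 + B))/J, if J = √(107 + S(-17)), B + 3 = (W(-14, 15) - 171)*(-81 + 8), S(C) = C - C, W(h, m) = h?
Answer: -3678450*√107/107 ≈ -3.5561e+5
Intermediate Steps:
S(C) = 0
B = 13502 (B = -3 + (-14 - 171)*(-81 + 8) = -3 - 185*(-73) = -3 + 13505 = 13502)
J = √107 (J = √(107 + 0) = √107 ≈ 10.344)
((-402 + 128)*(-77 + B))/J = ((-402 + 128)*(-77 + 13502))/(√107) = (-274*13425)*(√107/107) = -3678450*√107/107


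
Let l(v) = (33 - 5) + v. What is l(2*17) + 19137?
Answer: 19199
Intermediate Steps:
l(v) = 28 + v
l(2*17) + 19137 = (28 + 2*17) + 19137 = (28 + 34) + 19137 = 62 + 19137 = 19199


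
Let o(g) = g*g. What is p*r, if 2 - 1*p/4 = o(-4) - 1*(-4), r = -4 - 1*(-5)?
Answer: -72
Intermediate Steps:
r = 1 (r = -4 + 5 = 1)
o(g) = g²
p = -72 (p = 8 - 4*((-4)² - 1*(-4)) = 8 - 4*(16 + 4) = 8 - 4*20 = 8 - 80 = -72)
p*r = -72*1 = -72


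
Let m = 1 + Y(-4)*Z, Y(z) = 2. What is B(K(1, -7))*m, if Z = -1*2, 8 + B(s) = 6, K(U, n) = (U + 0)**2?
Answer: 6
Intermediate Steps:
K(U, n) = U**2
B(s) = -2 (B(s) = -8 + 6 = -2)
Z = -2
m = -3 (m = 1 + 2*(-2) = 1 - 4 = -3)
B(K(1, -7))*m = -2*(-3) = 6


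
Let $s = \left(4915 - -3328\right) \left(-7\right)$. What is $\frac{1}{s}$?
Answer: $- \frac{1}{57701} \approx -1.7331 \cdot 10^{-5}$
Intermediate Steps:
$s = -57701$ ($s = \left(4915 + 3328\right) \left(-7\right) = 8243 \left(-7\right) = -57701$)
$\frac{1}{s} = \frac{1}{-57701} = - \frac{1}{57701}$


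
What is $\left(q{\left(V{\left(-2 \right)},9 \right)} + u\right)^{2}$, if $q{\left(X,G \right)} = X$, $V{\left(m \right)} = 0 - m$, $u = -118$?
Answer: $13456$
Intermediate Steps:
$V{\left(m \right)} = - m$
$\left(q{\left(V{\left(-2 \right)},9 \right)} + u\right)^{2} = \left(\left(-1\right) \left(-2\right) - 118\right)^{2} = \left(2 - 118\right)^{2} = \left(-116\right)^{2} = 13456$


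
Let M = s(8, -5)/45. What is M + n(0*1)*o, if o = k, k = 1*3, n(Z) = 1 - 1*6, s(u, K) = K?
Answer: -136/9 ≈ -15.111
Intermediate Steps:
n(Z) = -5 (n(Z) = 1 - 6 = -5)
k = 3
M = -⅑ (M = -5/45 = -5*1/45 = -⅑ ≈ -0.11111)
o = 3
M + n(0*1)*o = -⅑ - 5*3 = -⅑ - 15 = -136/9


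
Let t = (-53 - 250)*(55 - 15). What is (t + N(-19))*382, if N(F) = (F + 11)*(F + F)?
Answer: -4513712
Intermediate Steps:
t = -12120 (t = -303*40 = -12120)
N(F) = 2*F*(11 + F) (N(F) = (11 + F)*(2*F) = 2*F*(11 + F))
(t + N(-19))*382 = (-12120 + 2*(-19)*(11 - 19))*382 = (-12120 + 2*(-19)*(-8))*382 = (-12120 + 304)*382 = -11816*382 = -4513712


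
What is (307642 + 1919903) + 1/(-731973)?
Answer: 1630502796284/731973 ≈ 2.2275e+6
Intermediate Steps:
(307642 + 1919903) + 1/(-731973) = 2227545 - 1/731973 = 1630502796284/731973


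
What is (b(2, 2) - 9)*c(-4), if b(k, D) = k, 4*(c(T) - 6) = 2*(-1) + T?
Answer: -63/2 ≈ -31.500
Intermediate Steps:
c(T) = 11/2 + T/4 (c(T) = 6 + (2*(-1) + T)/4 = 6 + (-2 + T)/4 = 6 + (-½ + T/4) = 11/2 + T/4)
(b(2, 2) - 9)*c(-4) = (2 - 9)*(11/2 + (¼)*(-4)) = -7*(11/2 - 1) = -7*9/2 = -63/2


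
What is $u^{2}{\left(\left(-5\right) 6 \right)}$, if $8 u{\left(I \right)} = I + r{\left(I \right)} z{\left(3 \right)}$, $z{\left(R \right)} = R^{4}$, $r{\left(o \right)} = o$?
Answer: $\frac{378225}{4} \approx 94556.0$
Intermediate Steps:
$u{\left(I \right)} = \frac{41 I}{4}$ ($u{\left(I \right)} = \frac{I + I 3^{4}}{8} = \frac{I + I 81}{8} = \frac{I + 81 I}{8} = \frac{82 I}{8} = \frac{41 I}{4}$)
$u^{2}{\left(\left(-5\right) 6 \right)} = \left(\frac{41 \left(\left(-5\right) 6\right)}{4}\right)^{2} = \left(\frac{41}{4} \left(-30\right)\right)^{2} = \left(- \frac{615}{2}\right)^{2} = \frac{378225}{4}$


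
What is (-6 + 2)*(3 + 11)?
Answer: -56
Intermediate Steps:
(-6 + 2)*(3 + 11) = -4*14 = -56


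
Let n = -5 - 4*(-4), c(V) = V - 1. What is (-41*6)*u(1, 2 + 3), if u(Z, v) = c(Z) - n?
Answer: 2706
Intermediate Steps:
c(V) = -1 + V
n = 11 (n = -5 + 16 = 11)
u(Z, v) = -12 + Z (u(Z, v) = (-1 + Z) - 1*11 = (-1 + Z) - 11 = -12 + Z)
(-41*6)*u(1, 2 + 3) = (-41*6)*(-12 + 1) = -246*(-11) = 2706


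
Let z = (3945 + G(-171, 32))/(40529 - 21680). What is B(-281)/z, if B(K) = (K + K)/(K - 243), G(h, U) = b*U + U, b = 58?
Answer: 5296569/1528246 ≈ 3.4658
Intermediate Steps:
G(h, U) = 59*U (G(h, U) = 58*U + U = 59*U)
B(K) = 2*K/(-243 + K) (B(K) = (2*K)/(-243 + K) = 2*K/(-243 + K))
z = 5833/18849 (z = (3945 + 59*32)/(40529 - 21680) = (3945 + 1888)/18849 = 5833*(1/18849) = 5833/18849 ≈ 0.30946)
B(-281)/z = (2*(-281)/(-243 - 281))/(5833/18849) = (2*(-281)/(-524))*(18849/5833) = (2*(-281)*(-1/524))*(18849/5833) = (281/262)*(18849/5833) = 5296569/1528246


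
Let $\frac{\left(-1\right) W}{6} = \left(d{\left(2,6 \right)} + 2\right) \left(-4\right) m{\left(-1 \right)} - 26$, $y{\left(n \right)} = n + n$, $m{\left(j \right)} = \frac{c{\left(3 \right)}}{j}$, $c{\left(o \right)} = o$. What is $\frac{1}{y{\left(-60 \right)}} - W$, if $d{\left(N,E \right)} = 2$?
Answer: $\frac{15839}{120} \approx 131.99$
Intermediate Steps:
$m{\left(j \right)} = \frac{3}{j}$
$y{\left(n \right)} = 2 n$
$W = -132$ ($W = - 6 \left(\left(2 + 2\right) \left(-4\right) \frac{3}{-1} - 26\right) = - 6 \left(4 \left(-4\right) 3 \left(-1\right) - 26\right) = - 6 \left(\left(-16\right) \left(-3\right) - 26\right) = - 6 \left(48 - 26\right) = \left(-6\right) 22 = -132$)
$\frac{1}{y{\left(-60 \right)}} - W = \frac{1}{2 \left(-60\right)} - -132 = \frac{1}{-120} + 132 = - \frac{1}{120} + 132 = \frac{15839}{120}$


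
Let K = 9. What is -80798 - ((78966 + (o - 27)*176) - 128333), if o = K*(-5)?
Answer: -18759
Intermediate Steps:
o = -45 (o = 9*(-5) = -45)
-80798 - ((78966 + (o - 27)*176) - 128333) = -80798 - ((78966 + (-45 - 27)*176) - 128333) = -80798 - ((78966 - 72*176) - 128333) = -80798 - ((78966 - 12672) - 128333) = -80798 - (66294 - 128333) = -80798 - 1*(-62039) = -80798 + 62039 = -18759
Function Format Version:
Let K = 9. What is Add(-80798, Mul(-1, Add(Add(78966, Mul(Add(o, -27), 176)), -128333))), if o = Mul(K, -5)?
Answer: -18759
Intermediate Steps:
o = -45 (o = Mul(9, -5) = -45)
Add(-80798, Mul(-1, Add(Add(78966, Mul(Add(o, -27), 176)), -128333))) = Add(-80798, Mul(-1, Add(Add(78966, Mul(Add(-45, -27), 176)), -128333))) = Add(-80798, Mul(-1, Add(Add(78966, Mul(-72, 176)), -128333))) = Add(-80798, Mul(-1, Add(Add(78966, -12672), -128333))) = Add(-80798, Mul(-1, Add(66294, -128333))) = Add(-80798, Mul(-1, -62039)) = Add(-80798, 62039) = -18759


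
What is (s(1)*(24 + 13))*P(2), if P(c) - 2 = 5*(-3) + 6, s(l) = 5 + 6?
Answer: -2849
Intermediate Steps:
s(l) = 11
P(c) = -7 (P(c) = 2 + (5*(-3) + 6) = 2 + (-15 + 6) = 2 - 9 = -7)
(s(1)*(24 + 13))*P(2) = (11*(24 + 13))*(-7) = (11*37)*(-7) = 407*(-7) = -2849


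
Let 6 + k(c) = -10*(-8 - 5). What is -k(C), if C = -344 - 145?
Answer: -124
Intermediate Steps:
C = -489
k(c) = 124 (k(c) = -6 - 10*(-8 - 5) = -6 - 10*(-13) = -6 + 130 = 124)
-k(C) = -1*124 = -124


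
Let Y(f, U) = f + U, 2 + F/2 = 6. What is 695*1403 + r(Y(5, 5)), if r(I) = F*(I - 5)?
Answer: 975125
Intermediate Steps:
F = 8 (F = -4 + 2*6 = -4 + 12 = 8)
Y(f, U) = U + f
r(I) = -40 + 8*I (r(I) = 8*(I - 5) = 8*(-5 + I) = -40 + 8*I)
695*1403 + r(Y(5, 5)) = 695*1403 + (-40 + 8*(5 + 5)) = 975085 + (-40 + 8*10) = 975085 + (-40 + 80) = 975085 + 40 = 975125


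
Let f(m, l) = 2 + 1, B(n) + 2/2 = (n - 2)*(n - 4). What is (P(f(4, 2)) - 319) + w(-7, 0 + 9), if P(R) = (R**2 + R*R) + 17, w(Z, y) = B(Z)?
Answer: -186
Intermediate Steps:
B(n) = -1 + (-4 + n)*(-2 + n) (B(n) = -1 + (n - 2)*(n - 4) = -1 + (-2 + n)*(-4 + n) = -1 + (-4 + n)*(-2 + n))
w(Z, y) = 7 + Z**2 - 6*Z
f(m, l) = 3
P(R) = 17 + 2*R**2 (P(R) = (R**2 + R**2) + 17 = 2*R**2 + 17 = 17 + 2*R**2)
(P(f(4, 2)) - 319) + w(-7, 0 + 9) = ((17 + 2*3**2) - 319) + (7 + (-7)**2 - 6*(-7)) = ((17 + 2*9) - 319) + (7 + 49 + 42) = ((17 + 18) - 319) + 98 = (35 - 319) + 98 = -284 + 98 = -186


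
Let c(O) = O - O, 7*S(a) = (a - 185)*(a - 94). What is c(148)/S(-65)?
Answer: 0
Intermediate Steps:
S(a) = (-185 + a)*(-94 + a)/7 (S(a) = ((a - 185)*(a - 94))/7 = ((-185 + a)*(-94 + a))/7 = (-185 + a)*(-94 + a)/7)
c(O) = 0
c(148)/S(-65) = 0/(17390/7 - 279/7*(-65) + (1/7)*(-65)**2) = 0/(17390/7 + 18135/7 + (1/7)*4225) = 0/(17390/7 + 18135/7 + 4225/7) = 0/(39750/7) = 0*(7/39750) = 0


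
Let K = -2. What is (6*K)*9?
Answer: -108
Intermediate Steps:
(6*K)*9 = (6*(-2))*9 = -12*9 = -108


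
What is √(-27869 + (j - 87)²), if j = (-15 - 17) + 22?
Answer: 2*I*√4615 ≈ 135.87*I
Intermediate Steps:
j = -10 (j = -32 + 22 = -10)
√(-27869 + (j - 87)²) = √(-27869 + (-10 - 87)²) = √(-27869 + (-97)²) = √(-27869 + 9409) = √(-18460) = 2*I*√4615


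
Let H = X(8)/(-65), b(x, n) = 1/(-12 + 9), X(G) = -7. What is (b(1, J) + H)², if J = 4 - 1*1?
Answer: 1936/38025 ≈ 0.050914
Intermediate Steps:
J = 3 (J = 4 - 1 = 3)
b(x, n) = -⅓ (b(x, n) = 1/(-3) = -⅓)
H = 7/65 (H = -7/(-65) = -7*(-1/65) = 7/65 ≈ 0.10769)
(b(1, J) + H)² = (-⅓ + 7/65)² = (-44/195)² = 1936/38025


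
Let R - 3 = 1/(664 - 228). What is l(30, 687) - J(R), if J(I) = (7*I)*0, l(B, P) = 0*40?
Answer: 0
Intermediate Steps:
l(B, P) = 0
R = 1309/436 (R = 3 + 1/(664 - 228) = 3 + 1/436 = 1309/436 ≈ 3.0023)
J(I) = 0
l(30, 687) - J(R) = 0 - 1*0 = 0 + 0 = 0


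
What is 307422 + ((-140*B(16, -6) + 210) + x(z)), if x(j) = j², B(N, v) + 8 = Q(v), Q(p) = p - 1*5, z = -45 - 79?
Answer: 325668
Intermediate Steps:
z = -124
Q(p) = -5 + p (Q(p) = p - 5 = -5 + p)
B(N, v) = -13 + v (B(N, v) = -8 + (-5 + v) = -13 + v)
307422 + ((-140*B(16, -6) + 210) + x(z)) = 307422 + ((-140*(-13 - 6) + 210) + (-124)²) = 307422 + ((-140*(-19) + 210) + 15376) = 307422 + ((2660 + 210) + 15376) = 307422 + (2870 + 15376) = 307422 + 18246 = 325668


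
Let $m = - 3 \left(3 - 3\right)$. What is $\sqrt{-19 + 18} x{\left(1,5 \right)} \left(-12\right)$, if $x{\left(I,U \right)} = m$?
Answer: $0$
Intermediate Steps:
$m = 0$ ($m = \left(-3\right) 0 = 0$)
$x{\left(I,U \right)} = 0$
$\sqrt{-19 + 18} x{\left(1,5 \right)} \left(-12\right) = \sqrt{-19 + 18} \cdot 0 \left(-12\right) = \sqrt{-1} \cdot 0 \left(-12\right) = i 0 \left(-12\right) = 0 \left(-12\right) = 0$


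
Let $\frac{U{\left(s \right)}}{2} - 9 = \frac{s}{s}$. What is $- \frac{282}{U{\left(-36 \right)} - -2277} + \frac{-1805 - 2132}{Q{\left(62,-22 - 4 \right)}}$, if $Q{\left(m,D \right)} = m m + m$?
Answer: $- \frac{327251}{289422} \approx -1.1307$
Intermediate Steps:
$U{\left(s \right)} = 20$ ($U{\left(s \right)} = 18 + 2 \frac{s}{s} = 18 + 2 \cdot 1 = 18 + 2 = 20$)
$Q{\left(m,D \right)} = m + m^{2}$ ($Q{\left(m,D \right)} = m^{2} + m = m + m^{2}$)
$- \frac{282}{U{\left(-36 \right)} - -2277} + \frac{-1805 - 2132}{Q{\left(62,-22 - 4 \right)}} = - \frac{282}{20 - -2277} + \frac{-1805 - 2132}{62 \left(1 + 62\right)} = - \frac{282}{20 + 2277} + \frac{-1805 - 2132}{62 \cdot 63} = - \frac{282}{2297} - \frac{3937}{3906} = \left(-282\right) \frac{1}{2297} - \frac{127}{126} = - \frac{282}{2297} - \frac{127}{126} = - \frac{327251}{289422}$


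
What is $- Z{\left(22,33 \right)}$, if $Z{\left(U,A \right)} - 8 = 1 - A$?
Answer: $24$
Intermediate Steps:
$Z{\left(U,A \right)} = 9 - A$ ($Z{\left(U,A \right)} = 8 - \left(-1 + A\right) = 9 - A$)
$- Z{\left(22,33 \right)} = - (9 - 33) = \left(-1\right) \left(-24\right) = 24$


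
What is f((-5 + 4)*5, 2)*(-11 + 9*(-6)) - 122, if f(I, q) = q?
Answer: -252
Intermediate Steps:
f((-5 + 4)*5, 2)*(-11 + 9*(-6)) - 122 = 2*(-11 + 9*(-6)) - 122 = 2*(-11 - 54) - 122 = 2*(-65) - 122 = -130 - 122 = -252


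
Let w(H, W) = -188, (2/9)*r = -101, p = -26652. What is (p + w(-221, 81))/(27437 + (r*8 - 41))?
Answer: -61/54 ≈ -1.1296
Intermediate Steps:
r = -909/2 (r = (9/2)*(-101) = -909/2 ≈ -454.50)
(p + w(-221, 81))/(27437 + (r*8 - 41)) = (-26652 - 188)/(27437 + (-909/2*8 - 41)) = -26840/(27437 + (-3636 - 41)) = -26840/(27437 - 3677) = -26840/23760 = -26840*1/23760 = -61/54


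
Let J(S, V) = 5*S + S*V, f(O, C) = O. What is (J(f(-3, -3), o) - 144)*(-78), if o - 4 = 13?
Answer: 16380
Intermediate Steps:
o = 17 (o = 4 + 13 = 17)
(J(f(-3, -3), o) - 144)*(-78) = (-3*(5 + 17) - 144)*(-78) = (-3*22 - 144)*(-78) = (-66 - 144)*(-78) = -210*(-78) = 16380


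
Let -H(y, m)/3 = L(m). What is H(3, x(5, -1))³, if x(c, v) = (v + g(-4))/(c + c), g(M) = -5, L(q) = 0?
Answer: 0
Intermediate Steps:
x(c, v) = (-5 + v)/(2*c) (x(c, v) = (v - 5)/(c + c) = (-5 + v)/((2*c)) = (-5 + v)*(1/(2*c)) = (-5 + v)/(2*c))
H(y, m) = 0 (H(y, m) = -3*0 = 0)
H(3, x(5, -1))³ = 0³ = 0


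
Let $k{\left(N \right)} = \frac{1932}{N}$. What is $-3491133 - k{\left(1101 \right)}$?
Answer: $- \frac{1281246455}{367} \approx -3.4911 \cdot 10^{6}$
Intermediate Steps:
$-3491133 - k{\left(1101 \right)} = -3491133 - \frac{1932}{1101} = -3491133 - 1932 \cdot \frac{1}{1101} = -3491133 - \frac{644}{367} = - \frac{1281246455}{367}$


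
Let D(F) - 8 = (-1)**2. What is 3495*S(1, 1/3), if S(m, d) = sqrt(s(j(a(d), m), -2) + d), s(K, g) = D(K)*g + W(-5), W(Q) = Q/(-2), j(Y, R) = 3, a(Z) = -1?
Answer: 1165*I*sqrt(546)/2 ≈ 13611.0*I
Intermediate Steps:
W(Q) = -Q/2 (W(Q) = Q*(-1/2) = -Q/2)
D(F) = 9 (D(F) = 8 + (-1)**2 = 8 + 1 = 9)
s(K, g) = 5/2 + 9*g (s(K, g) = 9*g - 1/2*(-5) = 9*g + 5/2 = 5/2 + 9*g)
S(m, d) = sqrt(-31/2 + d) (S(m, d) = sqrt((5/2 + 9*(-2)) + d) = sqrt((5/2 - 18) + d) = sqrt(-31/2 + d))
3495*S(1, 1/3) = 3495*(sqrt(-62 + 4*(1/3))/2) = 3495*(sqrt(-62 + 4/3)/2) = 3495*(sqrt(-182/3)/2) = 3495*((I*sqrt(546)/3)/2) = 3495*(I*sqrt(546)/6) = 1165*I*sqrt(546)/2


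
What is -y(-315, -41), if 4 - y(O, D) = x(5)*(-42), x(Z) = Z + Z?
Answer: -424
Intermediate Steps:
x(Z) = 2*Z
y(O, D) = 424 (y(O, D) = 4 - 2*5*(-42) = 4 - 10*(-42) = 4 - 1*(-420) = 4 + 420 = 424)
-y(-315, -41) = -1*424 = -424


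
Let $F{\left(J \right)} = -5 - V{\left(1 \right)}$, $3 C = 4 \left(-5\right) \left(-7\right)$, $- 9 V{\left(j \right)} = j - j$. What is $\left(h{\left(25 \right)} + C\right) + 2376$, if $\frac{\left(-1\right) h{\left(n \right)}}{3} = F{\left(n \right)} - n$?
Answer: $\frac{7538}{3} \approx 2512.7$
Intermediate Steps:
$V{\left(j \right)} = 0$ ($V{\left(j \right)} = - \frac{j - j}{9} = \left(- \frac{1}{9}\right) 0 = 0$)
$C = \frac{140}{3}$ ($C = \frac{4 \left(-5\right) \left(-7\right)}{3} = \frac{\left(-20\right) \left(-7\right)}{3} = \frac{1}{3} \cdot 140 = \frac{140}{3} \approx 46.667$)
$F{\left(J \right)} = -5$ ($F{\left(J \right)} = -5 - 0 = -5 + 0 = -5$)
$h{\left(n \right)} = 15 + 3 n$ ($h{\left(n \right)} = - 3 \left(-5 - n\right) = 15 + 3 n$)
$\left(h{\left(25 \right)} + C\right) + 2376 = \left(\left(15 + 3 \cdot 25\right) + \frac{140}{3}\right) + 2376 = \left(\left(15 + 75\right) + \frac{140}{3}\right) + 2376 = \left(90 + \frac{140}{3}\right) + 2376 = \frac{410}{3} + 2376 = \frac{7538}{3}$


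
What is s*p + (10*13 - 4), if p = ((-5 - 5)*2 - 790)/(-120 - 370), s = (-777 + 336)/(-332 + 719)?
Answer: 5337/43 ≈ 124.12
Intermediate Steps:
s = -49/43 (s = -441/387 = -441*1/387 = -49/43 ≈ -1.1395)
p = 81/49 (p = (-10*2 - 790)/(-490) = (-20 - 790)*(-1/490) = -810*(-1/490) = 81/49 ≈ 1.6531)
s*p + (10*13 - 4) = -49/43*81/49 + (10*13 - 4) = -81/43 + (130 - 4) = -81/43 + 126 = 5337/43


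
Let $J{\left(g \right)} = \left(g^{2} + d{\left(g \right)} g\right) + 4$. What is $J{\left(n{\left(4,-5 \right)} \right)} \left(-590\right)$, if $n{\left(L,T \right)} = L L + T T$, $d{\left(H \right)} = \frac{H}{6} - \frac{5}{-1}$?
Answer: $- \frac{3841195}{3} \approx -1.2804 \cdot 10^{6}$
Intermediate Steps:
$d{\left(H \right)} = 5 + \frac{H}{6}$ ($d{\left(H \right)} = H \frac{1}{6} - -5 = \frac{H}{6} + 5 = 5 + \frac{H}{6}$)
$n{\left(L,T \right)} = L^{2} + T^{2}$
$J{\left(g \right)} = 4 + g^{2} + g \left(5 + \frac{g}{6}\right)$ ($J{\left(g \right)} = \left(g^{2} + \left(5 + \frac{g}{6}\right) g\right) + 4 = \left(g^{2} + g \left(5 + \frac{g}{6}\right)\right) + 4 = 4 + g^{2} + g \left(5 + \frac{g}{6}\right)$)
$J{\left(n{\left(4,-5 \right)} \right)} \left(-590\right) = \left(4 + 5 \left(4^{2} + \left(-5\right)^{2}\right) + \frac{7 \left(4^{2} + \left(-5\right)^{2}\right)^{2}}{6}\right) \left(-590\right) = \left(4 + 5 \left(16 + 25\right) + \frac{7 \left(16 + 25\right)^{2}}{6}\right) \left(-590\right) = \left(4 + 5 \cdot 41 + \frac{7 \cdot 41^{2}}{6}\right) \left(-590\right) = \left(4 + 205 + \frac{7}{6} \cdot 1681\right) \left(-590\right) = \left(4 + 205 + \frac{11767}{6}\right) \left(-590\right) = \frac{13021}{6} \left(-590\right) = - \frac{3841195}{3}$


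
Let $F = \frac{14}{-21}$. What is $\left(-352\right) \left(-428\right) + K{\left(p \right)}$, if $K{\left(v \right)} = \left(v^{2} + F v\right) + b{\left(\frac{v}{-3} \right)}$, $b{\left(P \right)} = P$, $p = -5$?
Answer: $150686$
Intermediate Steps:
$F = - \frac{2}{3}$ ($F = 14 \left(- \frac{1}{21}\right) = - \frac{2}{3} \approx -0.66667$)
$K{\left(v \right)} = v^{2} - v$ ($K{\left(v \right)} = \left(v^{2} - \frac{2 v}{3}\right) + \frac{v}{-3} = \left(v^{2} - \frac{2 v}{3}\right) + v \left(- \frac{1}{3}\right) = \left(v^{2} - \frac{2 v}{3}\right) - \frac{v}{3} = v^{2} - v$)
$\left(-352\right) \left(-428\right) + K{\left(p \right)} = \left(-352\right) \left(-428\right) - 5 \left(-1 - 5\right) = 150656 - -30 = 150656 + 30 = 150686$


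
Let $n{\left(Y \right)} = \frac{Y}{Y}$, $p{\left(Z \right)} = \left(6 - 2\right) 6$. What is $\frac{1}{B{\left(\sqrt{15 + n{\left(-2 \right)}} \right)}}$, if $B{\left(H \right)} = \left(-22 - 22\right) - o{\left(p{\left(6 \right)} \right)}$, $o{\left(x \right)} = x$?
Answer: $- \frac{1}{68} \approx -0.014706$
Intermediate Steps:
$p{\left(Z \right)} = 24$ ($p{\left(Z \right)} = 4 \cdot 6 = 24$)
$n{\left(Y \right)} = 1$
$B{\left(H \right)} = -68$ ($B{\left(H \right)} = \left(-22 - 22\right) - 24 = -44 - 24 = -68$)
$\frac{1}{B{\left(\sqrt{15 + n{\left(-2 \right)}} \right)}} = \frac{1}{-68} = - \frac{1}{68}$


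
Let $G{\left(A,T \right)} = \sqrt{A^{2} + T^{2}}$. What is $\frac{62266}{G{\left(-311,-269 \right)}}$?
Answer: $\frac{31133 \sqrt{169082}}{84541} \approx 151.43$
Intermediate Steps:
$\frac{62266}{G{\left(-311,-269 \right)}} = \frac{62266}{\sqrt{\left(-311\right)^{2} + \left(-269\right)^{2}}} = \frac{62266}{\sqrt{96721 + 72361}} = \frac{62266}{\sqrt{169082}} = 62266 \frac{\sqrt{169082}}{169082} = \frac{31133 \sqrt{169082}}{84541}$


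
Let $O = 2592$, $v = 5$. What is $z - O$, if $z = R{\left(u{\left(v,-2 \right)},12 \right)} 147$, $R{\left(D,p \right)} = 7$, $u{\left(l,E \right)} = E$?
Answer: $-1563$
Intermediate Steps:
$z = 1029$ ($z = 7 \cdot 147 = 1029$)
$z - O = 1029 - 2592 = -1563$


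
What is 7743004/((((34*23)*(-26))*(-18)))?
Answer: 1935751/91494 ≈ 21.157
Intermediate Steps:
7743004/((((34*23)*(-26))*(-18))) = 7743004/(((782*(-26))*(-18))) = 7743004/((-20332*(-18))) = 7743004/365976 = 7743004*(1/365976) = 1935751/91494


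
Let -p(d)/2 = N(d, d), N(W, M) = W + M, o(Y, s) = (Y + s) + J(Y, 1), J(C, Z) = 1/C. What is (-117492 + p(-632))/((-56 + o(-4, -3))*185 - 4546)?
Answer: 459856/64989 ≈ 7.0759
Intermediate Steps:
o(Y, s) = Y + s + 1/Y (o(Y, s) = (Y + s) + 1/Y = Y + s + 1/Y)
N(W, M) = M + W
p(d) = -4*d (p(d) = -2*(d + d) = -4*d)
(-117492 + p(-632))/((-56 + o(-4, -3))*185 - 4546) = (-117492 - 4*(-632))/((-56 + (-4 - 3 + 1/(-4)))*185 - 4546) = (-117492 + 2528)/((-56 + (-4 - 3 - ¼))*185 - 4546) = -114964/((-56 - 29/4)*185 - 4546) = -114964/(-253/4*185 - 4546) = -114964/(-46805/4 - 4546) = -114964/(-64989/4) = -114964*(-4/64989) = 459856/64989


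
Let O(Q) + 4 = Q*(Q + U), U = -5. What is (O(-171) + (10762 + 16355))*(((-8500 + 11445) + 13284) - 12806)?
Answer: 195826407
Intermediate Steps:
O(Q) = -4 + Q*(-5 + Q) (O(Q) = -4 + Q*(Q - 5) = -4 + Q*(-5 + Q))
(O(-171) + (10762 + 16355))*(((-8500 + 11445) + 13284) - 12806) = ((-4 + (-171)² - 5*(-171)) + (10762 + 16355))*(((-8500 + 11445) + 13284) - 12806) = ((-4 + 29241 + 855) + 27117)*((2945 + 13284) - 12806) = (30092 + 27117)*(16229 - 12806) = 57209*3423 = 195826407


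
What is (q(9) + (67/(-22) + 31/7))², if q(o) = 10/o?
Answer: 11950849/1920996 ≈ 6.2212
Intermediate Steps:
(q(9) + (67/(-22) + 31/7))² = (10/9 + (67/(-22) + 31/7))² = (10*(⅑) + (67*(-1/22) + 31*(⅐)))² = (10/9 + (-67/22 + 31/7))² = (10/9 + 213/154)² = (3457/1386)² = 11950849/1920996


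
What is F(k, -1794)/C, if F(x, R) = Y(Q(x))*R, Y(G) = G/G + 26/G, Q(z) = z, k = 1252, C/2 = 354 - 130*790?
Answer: 573183/64068596 ≈ 0.0089464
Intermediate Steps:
C = -204692 (C = 2*(354 - 130*790) = 2*(354 - 102700) = 2*(-102346) = -204692)
Y(G) = 1 + 26/G
F(x, R) = R*(26 + x)/x (F(x, R) = ((26 + x)/x)*R = R*(26 + x)/x)
F(k, -1794)/C = -1794*(26 + 1252)/1252/(-204692) = -1794*1/1252*1278*(-1/204692) = -573183/313*(-1/204692) = 573183/64068596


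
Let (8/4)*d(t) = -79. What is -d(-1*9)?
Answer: 79/2 ≈ 39.500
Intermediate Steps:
d(t) = -79/2 (d(t) = (½)*(-79) = -79/2)
-d(-1*9) = -1*(-79/2) = 79/2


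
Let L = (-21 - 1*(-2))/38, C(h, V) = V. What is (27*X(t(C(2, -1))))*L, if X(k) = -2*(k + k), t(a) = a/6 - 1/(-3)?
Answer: 9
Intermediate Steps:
t(a) = ⅓ + a/6 (t(a) = a*(⅙) - 1*(-⅓) = a/6 + ⅓ = ⅓ + a/6)
X(k) = -4*k
L = -½ (L = (-21 + 2)*(1/38) = -19*1/38 = -½ ≈ -0.50000)
(27*X(t(C(2, -1))))*L = (27*(-4*(⅓ + (⅙)*(-1))))*(-½) = (27*(-4*(⅓ - ⅙)))*(-½) = (27*(-4*⅙))*(-½) = (27*(-⅔))*(-½) = -18*(-½) = 9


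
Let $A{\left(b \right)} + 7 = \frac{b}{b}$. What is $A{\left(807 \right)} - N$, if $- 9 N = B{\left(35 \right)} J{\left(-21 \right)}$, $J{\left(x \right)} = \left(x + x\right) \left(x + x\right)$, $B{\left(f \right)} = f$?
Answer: $6854$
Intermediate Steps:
$A{\left(b \right)} = -6$ ($A{\left(b \right)} = -7 + \frac{b}{b} = -7 + 1 = -6$)
$J{\left(x \right)} = 4 x^{2}$ ($J{\left(x \right)} = 2 x 2 x = 4 x^{2}$)
$N = -6860$ ($N = - \frac{35 \cdot 4 \left(-21\right)^{2}}{9} = - \frac{35 \cdot 4 \cdot 441}{9} = - \frac{35 \cdot 1764}{9} = \left(- \frac{1}{9}\right) 61740 = -6860$)
$A{\left(807 \right)} - N = -6 - -6860 = -6 + 6860 = 6854$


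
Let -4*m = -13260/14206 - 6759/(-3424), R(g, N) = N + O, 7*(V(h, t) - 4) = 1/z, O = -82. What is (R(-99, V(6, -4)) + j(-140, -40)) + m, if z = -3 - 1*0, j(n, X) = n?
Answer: -445988897549/2042936448 ≈ -218.31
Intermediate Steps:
z = -3 (z = -3 + 0 = -3)
V(h, t) = 83/21 (V(h, t) = 4 + (⅐)/(-3) = 4 + (⅐)*(-⅓) = 4 - 1/21 = 83/21)
R(g, N) = -82 + N (R(g, N) = N - 82 = -82 + N)
m = -25308057/97282688 (m = -(-13260/14206 - 6759/(-3424))/4 = -(-13260*1/14206 - 6759*(-1/3424))/4 = -(-6630/7103 + 6759/3424)/4 = -¼*25308057/24320672 = -25308057/97282688 ≈ -0.26015)
(R(-99, V(6, -4)) + j(-140, -40)) + m = ((-82 + 83/21) - 140) - 25308057/97282688 = (-1639/21 - 140) - 25308057/97282688 = -4579/21 - 25308057/97282688 = -445988897549/2042936448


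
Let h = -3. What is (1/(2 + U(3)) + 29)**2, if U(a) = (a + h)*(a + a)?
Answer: 3481/4 ≈ 870.25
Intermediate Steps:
U(a) = 2*a*(-3 + a) (U(a) = (a - 3)*(a + a) = (-3 + a)*(2*a) = 2*a*(-3 + a))
(1/(2 + U(3)) + 29)**2 = (1/(2 + 2*3*(-3 + 3)) + 29)**2 = (1/(2 + 2*3*0) + 29)**2 = (1/(2 + 0) + 29)**2 = (1/2 + 29)**2 = (59/2)**2 = 3481/4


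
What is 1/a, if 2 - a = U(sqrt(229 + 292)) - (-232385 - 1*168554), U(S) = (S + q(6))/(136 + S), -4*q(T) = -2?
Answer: -28827368488/11557957912973329 + 542*sqrt(521)/11557957912973329 ≈ -2.4942e-6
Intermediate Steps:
q(T) = 1/2 (q(T) = -1/4*(-2) = 1/2)
U(S) = (1/2 + S)/(136 + S) (U(S) = (S + 1/2)/(136 + S) = (1/2 + S)/(136 + S))
a = -400937 - (1/2 + sqrt(521))/(136 + sqrt(521)) (a = 2 - ((1/2 + sqrt(229 + 292))/(136 + sqrt(229 + 292)) - (-232385 - 1*168554)) = 2 - ((1/2 + sqrt(521))/(136 + sqrt(521)) - (-232385 - 168554)) = 2 - ((1/2 + sqrt(521))/(136 + sqrt(521)) - 1*(-400939)) = 2 - ((1/2 + sqrt(521))/(136 + sqrt(521)) + 400939) = 2 - (400939 + (1/2 + sqrt(521))/(136 + sqrt(521))) = 2 + (-400939 - (1/2 + sqrt(521))/(136 + sqrt(521))) = -400937 - (1/2 + sqrt(521))/(136 + sqrt(521)) ≈ -4.0094e+5)
1/a = 1/(-7206842122/17975 - 271*sqrt(521)/35950)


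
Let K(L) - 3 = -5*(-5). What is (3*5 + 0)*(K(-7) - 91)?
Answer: -945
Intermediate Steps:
K(L) = 28 (K(L) = 3 - 5*(-5) = 3 + 25 = 28)
(3*5 + 0)*(K(-7) - 91) = (3*5 + 0)*(28 - 91) = (15 + 0)*(-63) = 15*(-63) = -945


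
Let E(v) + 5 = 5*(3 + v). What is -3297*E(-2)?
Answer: 0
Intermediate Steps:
E(v) = 10 + 5*v (E(v) = -5 + 5*(3 + v) = -5 + (15 + 5*v) = 10 + 5*v)
-3297*E(-2) = -3297*(10 + 5*(-2)) = -3297*(10 - 10) = -3297*0 = 0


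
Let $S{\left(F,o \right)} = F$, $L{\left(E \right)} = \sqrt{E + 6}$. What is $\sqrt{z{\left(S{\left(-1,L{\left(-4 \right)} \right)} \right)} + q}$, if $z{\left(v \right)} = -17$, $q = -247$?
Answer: $2 i \sqrt{66} \approx 16.248 i$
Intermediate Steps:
$L{\left(E \right)} = \sqrt{6 + E}$
$\sqrt{z{\left(S{\left(-1,L{\left(-4 \right)} \right)} \right)} + q} = \sqrt{-17 - 247} = \sqrt{-264} = 2 i \sqrt{66}$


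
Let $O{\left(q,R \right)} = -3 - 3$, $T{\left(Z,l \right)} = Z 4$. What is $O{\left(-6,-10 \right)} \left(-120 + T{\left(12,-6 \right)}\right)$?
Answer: $432$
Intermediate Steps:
$T{\left(Z,l \right)} = 4 Z$
$O{\left(q,R \right)} = -6$
$O{\left(-6,-10 \right)} \left(-120 + T{\left(12,-6 \right)}\right) = - 6 \left(-120 + 4 \cdot 12\right) = - 6 \left(-120 + 48\right) = \left(-6\right) \left(-72\right) = 432$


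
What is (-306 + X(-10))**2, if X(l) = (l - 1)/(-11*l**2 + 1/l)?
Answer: 11331275510416/121022001 ≈ 93630.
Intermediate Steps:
X(l) = (-1 + l)/(1/l - 11*l**2)
(-306 + X(-10))**2 = (-306 - 10*(1 - 1*(-10))/(-1 + 11*(-10)**3))**2 = (-306 - 10*(1 + 10)/(-1 + 11*(-1000)))**2 = (-306 - 10*11/(-1 - 11000))**2 = (-306 - 10*11/(-11001))**2 = (-306 - 10*(-1/11001)*11)**2 = (-306 + 110/11001)**2 = (-3366196/11001)**2 = 11331275510416/121022001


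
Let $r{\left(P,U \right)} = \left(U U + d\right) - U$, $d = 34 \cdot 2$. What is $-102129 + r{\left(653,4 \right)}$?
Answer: $-102049$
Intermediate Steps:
$d = 68$
$r{\left(P,U \right)} = 68 + U^{2} - U$ ($r{\left(P,U \right)} = \left(U U + 68\right) - U = \left(U^{2} + 68\right) - U = \left(68 + U^{2}\right) - U = 68 + U^{2} - U$)
$-102129 + r{\left(653,4 \right)} = -102129 + \left(68 + 4^{2} - 4\right) = -102129 + \left(68 + 16 - 4\right) = -102129 + 80 = -102049$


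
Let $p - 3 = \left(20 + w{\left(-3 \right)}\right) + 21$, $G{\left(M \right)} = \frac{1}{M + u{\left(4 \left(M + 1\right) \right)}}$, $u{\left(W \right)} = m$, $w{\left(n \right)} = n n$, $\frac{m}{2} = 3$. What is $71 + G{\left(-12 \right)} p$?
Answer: $\frac{373}{6} \approx 62.167$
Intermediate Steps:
$m = 6$ ($m = 2 \cdot 3 = 6$)
$w{\left(n \right)} = n^{2}$
$u{\left(W \right)} = 6$
$G{\left(M \right)} = \frac{1}{6 + M}$ ($G{\left(M \right)} = \frac{1}{M + 6} = \frac{1}{6 + M}$)
$p = 53$ ($p = 3 + \left(\left(20 + \left(-3\right)^{2}\right) + 21\right) = 3 + \left(\left(20 + 9\right) + 21\right) = 3 + \left(29 + 21\right) = 3 + 50 = 53$)
$71 + G{\left(-12 \right)} p = 71 + \frac{1}{6 - 12} \cdot 53 = 71 + \frac{1}{-6} \cdot 53 = 71 - \frac{53}{6} = \frac{373}{6}$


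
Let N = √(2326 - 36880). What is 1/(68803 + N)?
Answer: 68803/4733887363 - I*√34554/4733887363 ≈ 1.4534e-5 - 3.9267e-8*I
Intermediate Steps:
N = I*√34554 (N = √(-34554) = I*√34554 ≈ 185.89*I)
1/(68803 + N) = 1/(68803 + I*√34554)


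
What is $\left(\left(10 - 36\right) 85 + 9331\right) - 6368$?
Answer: $753$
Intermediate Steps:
$\left(\left(10 - 36\right) 85 + 9331\right) - 6368 = \left(\left(-26\right) 85 + 9331\right) - 6368 = \left(-2210 + 9331\right) - 6368 = 7121 - 6368 = 753$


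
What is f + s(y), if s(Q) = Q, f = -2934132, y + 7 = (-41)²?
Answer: -2932458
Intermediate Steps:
y = 1674 (y = -7 + (-41)² = -7 + 1681 = 1674)
f + s(y) = -2934132 + 1674 = -2932458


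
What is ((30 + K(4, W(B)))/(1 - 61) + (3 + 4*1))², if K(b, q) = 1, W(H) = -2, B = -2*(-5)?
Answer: 151321/3600 ≈ 42.034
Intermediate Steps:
B = 10
((30 + K(4, W(B)))/(1 - 61) + (3 + 4*1))² = ((30 + 1)/(1 - 61) + (3 + 4*1))² = (31/(-60) + (3 + 4))² = (31*(-1/60) + 7)² = (-31/60 + 7)² = (389/60)² = 151321/3600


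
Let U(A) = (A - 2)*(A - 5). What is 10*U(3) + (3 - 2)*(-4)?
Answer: -24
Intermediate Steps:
U(A) = (-5 + A)*(-2 + A) (U(A) = (-2 + A)*(-5 + A) = (-5 + A)*(-2 + A))
10*U(3) + (3 - 2)*(-4) = 10*(10 + 3**2 - 7*3) + (3 - 2)*(-4) = 10*(10 + 9 - 21) + 1*(-4) = 10*(-2) - 4 = -20 - 4 = -24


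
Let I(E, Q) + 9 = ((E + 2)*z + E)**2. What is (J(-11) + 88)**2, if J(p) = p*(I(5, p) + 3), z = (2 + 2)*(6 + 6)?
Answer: 1635679849969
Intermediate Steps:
z = 48 (z = 4*12 = 48)
I(E, Q) = -9 + (96 + 49*E)**2 (I(E, Q) = -9 + ((E + 2)*48 + E)**2 = -9 + ((2 + E)*48 + E)**2 = -9 + ((96 + 48*E) + E)**2 = -9 + (96 + 49*E)**2)
J(p) = 116275*p (J(p) = p*((-9 + (96 + 49*5)**2) + 3) = p*((-9 + (96 + 245)**2) + 3) = p*((-9 + 341**2) + 3) = p*((-9 + 116281) + 3) = p*(116272 + 3) = p*116275 = 116275*p)
(J(-11) + 88)**2 = (116275*(-11) + 88)**2 = (-1279025 + 88)**2 = (-1278937)**2 = 1635679849969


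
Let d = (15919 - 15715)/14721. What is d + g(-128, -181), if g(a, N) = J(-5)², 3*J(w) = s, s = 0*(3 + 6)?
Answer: 68/4907 ≈ 0.013858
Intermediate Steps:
s = 0 (s = 0*9 = 0)
J(w) = 0 (J(w) = (⅓)*0 = 0)
g(a, N) = 0 (g(a, N) = 0² = 0)
d = 68/4907 (d = 204*(1/14721) = 68/4907 ≈ 0.013858)
d + g(-128, -181) = 68/4907 + 0 = 68/4907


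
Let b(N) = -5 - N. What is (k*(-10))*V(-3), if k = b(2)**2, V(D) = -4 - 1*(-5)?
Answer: -490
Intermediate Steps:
V(D) = 1 (V(D) = -4 + 5 = 1)
k = 49 (k = (-5 - 1*2)**2 = (-5 - 2)**2 = (-7)**2 = 49)
(k*(-10))*V(-3) = (49*(-10))*1 = -490*1 = -490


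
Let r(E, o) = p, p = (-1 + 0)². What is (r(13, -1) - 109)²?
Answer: 11664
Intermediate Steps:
p = 1 (p = (-1)² = 1)
r(E, o) = 1
(r(13, -1) - 109)² = (1 - 109)² = (-108)² = 11664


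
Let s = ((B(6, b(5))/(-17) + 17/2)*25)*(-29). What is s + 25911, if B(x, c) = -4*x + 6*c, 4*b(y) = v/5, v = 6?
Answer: 639259/34 ≈ 18802.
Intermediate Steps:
b(y) = 3/10 (b(y) = (6/5)/4 = (6*(1/5))/4 = (1/4)*(6/5) = 3/10)
s = -241715/34 (s = (((-4*6 + 6*(3/10))/(-17) + 17/2)*25)*(-29) = (((-24 + 9/5)*(-1/17) + 17*(1/2))*25)*(-29) = ((-111/5*(-1/17) + 17/2)*25)*(-29) = ((111/85 + 17/2)*25)*(-29) = ((1667/170)*25)*(-29) = (8335/34)*(-29) = -241715/34 ≈ -7109.3)
s + 25911 = -241715/34 + 25911 = 639259/34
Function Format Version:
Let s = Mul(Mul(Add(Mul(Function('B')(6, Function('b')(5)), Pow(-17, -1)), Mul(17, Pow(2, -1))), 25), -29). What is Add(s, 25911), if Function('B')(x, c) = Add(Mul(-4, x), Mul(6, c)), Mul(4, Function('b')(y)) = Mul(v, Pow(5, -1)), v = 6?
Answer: Rational(639259, 34) ≈ 18802.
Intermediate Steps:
Function('b')(y) = Rational(3, 10) (Function('b')(y) = Mul(Rational(1, 4), Mul(6, Pow(5, -1))) = Mul(Rational(1, 4), Mul(6, Rational(1, 5))) = Mul(Rational(1, 4), Rational(6, 5)) = Rational(3, 10))
s = Rational(-241715, 34) (s = Mul(Mul(Add(Mul(Add(Mul(-4, 6), Mul(6, Rational(3, 10))), Pow(-17, -1)), Mul(17, Pow(2, -1))), 25), -29) = Mul(Mul(Add(Mul(Add(-24, Rational(9, 5)), Rational(-1, 17)), Mul(17, Rational(1, 2))), 25), -29) = Mul(Mul(Add(Mul(Rational(-111, 5), Rational(-1, 17)), Rational(17, 2)), 25), -29) = Mul(Mul(Add(Rational(111, 85), Rational(17, 2)), 25), -29) = Mul(Mul(Rational(1667, 170), 25), -29) = Mul(Rational(8335, 34), -29) = Rational(-241715, 34) ≈ -7109.3)
Add(s, 25911) = Add(Rational(-241715, 34), 25911) = Rational(639259, 34)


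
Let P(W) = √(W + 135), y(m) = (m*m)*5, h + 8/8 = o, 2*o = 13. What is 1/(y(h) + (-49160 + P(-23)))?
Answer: -112020/5489959919 - 64*√7/38429719433 ≈ -2.0409e-5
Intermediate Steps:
o = 13/2 (o = (½)*13 = 13/2 ≈ 6.5000)
h = 11/2 (h = -1 + 13/2 = 11/2 ≈ 5.5000)
y(m) = 5*m² (y(m) = m²*5 = 5*m²)
P(W) = √(135 + W)
1/(y(h) + (-49160 + P(-23))) = 1/(5*(11/2)² + (-49160 + √(135 - 23))) = 1/(5*(121/4) + (-49160 + √112)) = 1/(605/4 + (-49160 + 4*√7)) = 1/(-196035/4 + 4*√7)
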